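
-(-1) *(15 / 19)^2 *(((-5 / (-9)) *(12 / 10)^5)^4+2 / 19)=98037405571986 / 41864013671875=2.34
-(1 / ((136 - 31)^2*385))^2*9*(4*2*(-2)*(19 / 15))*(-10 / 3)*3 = -0.00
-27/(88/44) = -27/2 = -13.50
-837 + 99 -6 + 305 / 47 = -34663 / 47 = -737.51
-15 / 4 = -3.75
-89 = -89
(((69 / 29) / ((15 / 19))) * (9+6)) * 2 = 2622 / 29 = 90.41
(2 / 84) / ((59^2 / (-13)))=-13 / 146202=-0.00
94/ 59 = 1.59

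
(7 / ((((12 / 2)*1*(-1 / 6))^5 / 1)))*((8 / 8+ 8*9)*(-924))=472164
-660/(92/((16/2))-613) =1.10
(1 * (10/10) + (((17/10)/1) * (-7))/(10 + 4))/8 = 3/160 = 0.02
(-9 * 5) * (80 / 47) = -76.60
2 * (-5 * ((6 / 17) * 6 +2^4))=-3080 / 17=-181.18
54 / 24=9 / 4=2.25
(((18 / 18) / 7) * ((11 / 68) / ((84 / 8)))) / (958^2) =11 / 4586984472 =0.00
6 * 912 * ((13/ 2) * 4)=142272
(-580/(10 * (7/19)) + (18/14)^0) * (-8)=8760/7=1251.43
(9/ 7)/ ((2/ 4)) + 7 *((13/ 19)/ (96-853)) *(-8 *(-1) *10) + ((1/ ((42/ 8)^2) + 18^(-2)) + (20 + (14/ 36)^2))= 2541003715/ 114172254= 22.26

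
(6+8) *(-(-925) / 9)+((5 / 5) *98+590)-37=18809 / 9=2089.89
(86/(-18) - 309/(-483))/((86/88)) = -263824/62307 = -4.23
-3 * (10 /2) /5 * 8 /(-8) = 3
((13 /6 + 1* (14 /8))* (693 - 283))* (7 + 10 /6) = 125255 /9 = 13917.22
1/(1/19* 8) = 19/8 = 2.38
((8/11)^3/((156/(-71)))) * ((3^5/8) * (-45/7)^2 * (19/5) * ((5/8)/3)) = -147513150/847847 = -173.99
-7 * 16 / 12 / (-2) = 14 / 3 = 4.67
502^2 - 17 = 251987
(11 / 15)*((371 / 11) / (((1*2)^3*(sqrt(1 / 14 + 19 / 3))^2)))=2597 / 5380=0.48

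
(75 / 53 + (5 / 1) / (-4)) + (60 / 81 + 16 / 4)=28081 / 5724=4.91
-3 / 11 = -0.27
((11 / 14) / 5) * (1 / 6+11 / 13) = 869 / 5460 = 0.16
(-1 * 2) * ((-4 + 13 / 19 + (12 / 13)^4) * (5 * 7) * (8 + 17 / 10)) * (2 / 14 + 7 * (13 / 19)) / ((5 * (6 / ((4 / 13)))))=59617202592 / 670183865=88.96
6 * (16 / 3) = 32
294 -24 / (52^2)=99369 / 338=293.99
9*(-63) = -567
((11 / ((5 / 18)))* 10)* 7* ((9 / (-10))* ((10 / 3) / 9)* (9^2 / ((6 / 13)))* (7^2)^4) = -934831659762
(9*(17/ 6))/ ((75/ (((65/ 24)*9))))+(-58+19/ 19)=-3897/ 80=-48.71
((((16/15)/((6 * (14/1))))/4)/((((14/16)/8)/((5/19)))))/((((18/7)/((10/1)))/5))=1600/10773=0.15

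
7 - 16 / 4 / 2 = 5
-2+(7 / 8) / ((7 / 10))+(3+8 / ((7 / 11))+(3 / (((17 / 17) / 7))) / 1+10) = 1283 / 28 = 45.82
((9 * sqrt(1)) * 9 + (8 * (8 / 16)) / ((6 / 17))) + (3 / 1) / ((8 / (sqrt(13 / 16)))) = 3 * sqrt(13) / 32 + 277 / 3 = 92.67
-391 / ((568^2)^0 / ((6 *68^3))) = -737657472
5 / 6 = 0.83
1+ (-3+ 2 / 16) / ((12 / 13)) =-203 / 96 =-2.11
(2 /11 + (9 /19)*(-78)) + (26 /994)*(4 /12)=-36.76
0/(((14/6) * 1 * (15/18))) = 0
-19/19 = -1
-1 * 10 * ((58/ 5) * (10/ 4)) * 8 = -2320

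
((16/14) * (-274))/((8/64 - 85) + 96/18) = 52608/13363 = 3.94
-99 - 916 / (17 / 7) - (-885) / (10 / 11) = 16909 / 34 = 497.32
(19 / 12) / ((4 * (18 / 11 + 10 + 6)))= 209 / 9312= 0.02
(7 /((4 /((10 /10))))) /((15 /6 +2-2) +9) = 7 /46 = 0.15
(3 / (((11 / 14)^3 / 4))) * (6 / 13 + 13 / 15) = 2842784 / 86515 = 32.86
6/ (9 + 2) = 6/ 11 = 0.55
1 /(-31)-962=-962.03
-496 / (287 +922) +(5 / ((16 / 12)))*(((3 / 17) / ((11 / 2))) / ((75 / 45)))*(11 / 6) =-737 / 2652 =-0.28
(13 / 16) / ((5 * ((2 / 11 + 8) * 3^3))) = 143 / 194400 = 0.00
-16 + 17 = 1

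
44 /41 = 1.07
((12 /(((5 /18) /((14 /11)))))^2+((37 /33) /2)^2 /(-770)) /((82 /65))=16074824207 /6708240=2396.28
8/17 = 0.47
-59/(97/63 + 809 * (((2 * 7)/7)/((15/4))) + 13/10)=-37170/273613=-0.14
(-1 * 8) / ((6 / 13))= -17.33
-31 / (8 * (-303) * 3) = 31 / 7272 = 0.00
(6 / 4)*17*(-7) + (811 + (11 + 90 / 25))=6471 / 10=647.10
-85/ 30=-17/ 6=-2.83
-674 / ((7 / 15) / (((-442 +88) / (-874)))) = -1789470 / 3059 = -584.99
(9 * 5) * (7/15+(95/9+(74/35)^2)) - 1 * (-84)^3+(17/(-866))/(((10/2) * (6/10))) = 377705767667/636510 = 593401.15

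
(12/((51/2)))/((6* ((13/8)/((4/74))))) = 64/24531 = 0.00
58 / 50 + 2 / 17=543 / 425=1.28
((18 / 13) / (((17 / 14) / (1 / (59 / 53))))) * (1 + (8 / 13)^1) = 280476 / 169507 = 1.65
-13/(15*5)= -13/75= -0.17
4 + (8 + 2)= 14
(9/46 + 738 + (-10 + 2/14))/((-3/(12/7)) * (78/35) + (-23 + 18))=-1172625/14329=-81.84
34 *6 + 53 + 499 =756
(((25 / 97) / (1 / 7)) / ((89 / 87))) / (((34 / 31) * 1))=471975 / 293522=1.61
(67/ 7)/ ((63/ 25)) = 1675/ 441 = 3.80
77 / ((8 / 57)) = 4389 / 8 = 548.62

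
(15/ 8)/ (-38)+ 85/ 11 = 25675/ 3344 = 7.68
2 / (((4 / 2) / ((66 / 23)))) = 2.87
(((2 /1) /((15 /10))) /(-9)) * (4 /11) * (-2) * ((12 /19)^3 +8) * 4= 7244800 /2037123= 3.56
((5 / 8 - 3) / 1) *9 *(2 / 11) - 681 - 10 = -30575 / 44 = -694.89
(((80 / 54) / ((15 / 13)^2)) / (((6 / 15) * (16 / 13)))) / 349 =2197 / 339228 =0.01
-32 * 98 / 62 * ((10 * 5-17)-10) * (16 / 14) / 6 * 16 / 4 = -82432 / 93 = -886.37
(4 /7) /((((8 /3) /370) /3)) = 1665 /7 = 237.86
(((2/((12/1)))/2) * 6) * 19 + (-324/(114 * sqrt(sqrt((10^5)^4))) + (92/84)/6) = 579498299/59850000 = 9.68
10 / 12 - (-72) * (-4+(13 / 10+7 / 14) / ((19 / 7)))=-136469 / 570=-239.42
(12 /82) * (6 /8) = 9 /82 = 0.11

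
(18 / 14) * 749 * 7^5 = 16185141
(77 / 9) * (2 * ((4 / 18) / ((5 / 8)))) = 2464 / 405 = 6.08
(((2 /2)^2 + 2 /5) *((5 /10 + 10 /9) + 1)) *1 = 329 /90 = 3.66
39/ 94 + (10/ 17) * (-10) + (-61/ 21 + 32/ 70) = -1328071/ 167790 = -7.92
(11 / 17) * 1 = 11 / 17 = 0.65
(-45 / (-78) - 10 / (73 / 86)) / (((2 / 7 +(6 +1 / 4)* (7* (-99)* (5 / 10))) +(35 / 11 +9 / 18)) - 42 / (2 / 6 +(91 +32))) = 1211679700 / 233815847057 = 0.01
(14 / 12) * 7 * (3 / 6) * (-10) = -245 / 6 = -40.83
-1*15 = -15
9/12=3/4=0.75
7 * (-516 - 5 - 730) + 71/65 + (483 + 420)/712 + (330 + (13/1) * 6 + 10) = -385819673/46280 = -8336.64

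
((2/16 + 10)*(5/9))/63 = 5/56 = 0.09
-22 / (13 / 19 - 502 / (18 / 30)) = 1254 / 47651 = 0.03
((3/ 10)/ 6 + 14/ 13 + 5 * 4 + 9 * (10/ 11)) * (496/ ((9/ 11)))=3464684/ 195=17767.61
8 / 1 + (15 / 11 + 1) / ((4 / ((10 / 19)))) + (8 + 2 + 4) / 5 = 11611 / 1045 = 11.11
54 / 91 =0.59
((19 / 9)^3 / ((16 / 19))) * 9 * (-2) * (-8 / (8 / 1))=130321 / 648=201.11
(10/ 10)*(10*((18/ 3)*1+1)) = 70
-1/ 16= -0.06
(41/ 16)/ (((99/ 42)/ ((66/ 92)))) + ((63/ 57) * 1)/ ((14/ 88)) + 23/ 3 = 322903/ 20976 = 15.39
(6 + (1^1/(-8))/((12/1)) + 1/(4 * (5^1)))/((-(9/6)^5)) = -2899/3645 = -0.80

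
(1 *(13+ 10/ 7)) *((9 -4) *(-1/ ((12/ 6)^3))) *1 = -9.02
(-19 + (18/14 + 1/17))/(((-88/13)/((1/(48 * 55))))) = 2483/2513280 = 0.00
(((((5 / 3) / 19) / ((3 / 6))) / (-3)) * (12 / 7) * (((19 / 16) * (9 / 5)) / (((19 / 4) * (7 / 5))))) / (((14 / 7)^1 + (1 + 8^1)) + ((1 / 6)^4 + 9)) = -38880 / 24132451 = -0.00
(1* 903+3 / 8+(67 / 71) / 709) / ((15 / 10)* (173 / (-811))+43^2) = 295042196579 / 603777846004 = 0.49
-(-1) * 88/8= 11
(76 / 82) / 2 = 0.46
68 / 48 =17 / 12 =1.42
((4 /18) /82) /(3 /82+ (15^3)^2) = 2 /8406281277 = 0.00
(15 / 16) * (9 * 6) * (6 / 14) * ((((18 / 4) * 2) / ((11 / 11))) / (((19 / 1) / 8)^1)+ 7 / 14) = 198045 / 2128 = 93.07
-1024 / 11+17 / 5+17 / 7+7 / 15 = -100249 / 1155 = -86.80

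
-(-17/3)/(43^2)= 17/5547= 0.00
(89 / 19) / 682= 89 / 12958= 0.01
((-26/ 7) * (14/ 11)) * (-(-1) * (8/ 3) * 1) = -416/ 33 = -12.61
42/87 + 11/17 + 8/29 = 693/493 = 1.41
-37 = -37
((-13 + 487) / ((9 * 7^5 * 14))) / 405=79 / 142943535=0.00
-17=-17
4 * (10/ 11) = 40/ 11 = 3.64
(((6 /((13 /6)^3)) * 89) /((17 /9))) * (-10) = -10380960 /37349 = -277.94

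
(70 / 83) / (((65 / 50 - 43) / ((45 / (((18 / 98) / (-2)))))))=9.91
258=258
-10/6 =-5/3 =-1.67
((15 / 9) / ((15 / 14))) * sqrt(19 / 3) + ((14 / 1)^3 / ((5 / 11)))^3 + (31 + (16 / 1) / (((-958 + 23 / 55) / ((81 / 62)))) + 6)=14 * sqrt(57) / 27 + 44898377944040658333 / 204084625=219998826196.92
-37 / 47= -0.79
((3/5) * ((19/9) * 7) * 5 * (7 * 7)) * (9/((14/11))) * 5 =76807.50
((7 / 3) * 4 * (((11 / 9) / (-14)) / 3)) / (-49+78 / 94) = 0.01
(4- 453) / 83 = -449 / 83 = -5.41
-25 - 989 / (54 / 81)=-3017 / 2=-1508.50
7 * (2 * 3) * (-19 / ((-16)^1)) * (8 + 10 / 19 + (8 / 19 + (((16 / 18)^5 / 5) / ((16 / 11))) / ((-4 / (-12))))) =60055037 / 131220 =457.67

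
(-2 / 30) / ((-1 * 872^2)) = 1 / 11405760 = 0.00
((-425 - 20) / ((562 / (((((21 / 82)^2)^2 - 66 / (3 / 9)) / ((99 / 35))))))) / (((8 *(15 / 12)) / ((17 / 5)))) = 10534298571433 / 559003344064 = 18.84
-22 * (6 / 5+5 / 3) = -63.07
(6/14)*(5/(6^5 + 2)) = 0.00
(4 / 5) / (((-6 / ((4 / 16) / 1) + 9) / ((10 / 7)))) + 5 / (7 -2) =0.92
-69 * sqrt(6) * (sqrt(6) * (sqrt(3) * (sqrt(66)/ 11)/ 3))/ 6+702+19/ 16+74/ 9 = 102443/ 144-69 * sqrt(22)/ 11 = 681.99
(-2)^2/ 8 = 1/ 2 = 0.50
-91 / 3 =-30.33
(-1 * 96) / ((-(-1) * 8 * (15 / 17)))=-68 / 5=-13.60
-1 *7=-7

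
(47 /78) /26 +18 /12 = 3089 /2028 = 1.52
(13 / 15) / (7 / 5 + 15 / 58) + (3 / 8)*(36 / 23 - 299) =-2267381 / 20424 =-111.02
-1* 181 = -181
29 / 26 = 1.12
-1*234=-234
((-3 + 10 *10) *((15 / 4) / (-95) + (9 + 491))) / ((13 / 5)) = 18428545 / 988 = 18652.37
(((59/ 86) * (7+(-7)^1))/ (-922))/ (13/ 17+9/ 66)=0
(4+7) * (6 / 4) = 33 / 2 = 16.50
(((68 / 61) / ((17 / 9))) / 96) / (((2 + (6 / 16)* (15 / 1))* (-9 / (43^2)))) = -1849 / 11163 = -0.17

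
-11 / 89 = -0.12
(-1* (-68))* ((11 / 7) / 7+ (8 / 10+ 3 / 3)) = 33728 / 245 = 137.67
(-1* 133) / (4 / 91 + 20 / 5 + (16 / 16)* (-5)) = 12103 / 87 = 139.11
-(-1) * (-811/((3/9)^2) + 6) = -7293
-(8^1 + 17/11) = -105/11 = -9.55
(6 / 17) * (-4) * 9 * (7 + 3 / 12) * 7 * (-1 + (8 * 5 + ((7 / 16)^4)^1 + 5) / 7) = -1951838127 / 557056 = -3503.85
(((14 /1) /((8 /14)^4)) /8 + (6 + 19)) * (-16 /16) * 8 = -42407 /128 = -331.30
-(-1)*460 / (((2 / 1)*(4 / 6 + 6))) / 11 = 69 / 22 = 3.14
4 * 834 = 3336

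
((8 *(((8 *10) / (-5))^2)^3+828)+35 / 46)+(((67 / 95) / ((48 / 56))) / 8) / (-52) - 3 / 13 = 731995794850813 / 5453760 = 134218556.53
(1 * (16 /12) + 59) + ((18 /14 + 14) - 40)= 748 /21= 35.62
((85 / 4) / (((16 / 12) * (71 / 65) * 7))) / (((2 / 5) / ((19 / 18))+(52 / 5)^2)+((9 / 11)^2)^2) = 115270423125 / 6027201470192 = 0.02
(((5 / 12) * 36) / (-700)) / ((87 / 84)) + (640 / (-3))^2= 59391973 / 1305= 45511.09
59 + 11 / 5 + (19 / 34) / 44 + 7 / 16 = 922287 / 14960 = 61.65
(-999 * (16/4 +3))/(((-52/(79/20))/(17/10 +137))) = 73677.31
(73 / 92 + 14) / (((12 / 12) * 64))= 1361 / 5888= 0.23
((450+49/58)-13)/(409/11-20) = 93115/3654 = 25.48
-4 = -4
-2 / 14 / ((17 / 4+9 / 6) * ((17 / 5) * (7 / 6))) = -120 / 19159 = -0.01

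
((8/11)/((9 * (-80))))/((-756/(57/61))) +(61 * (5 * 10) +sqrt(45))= 3 * sqrt(5) +46415754019/15218280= 3056.71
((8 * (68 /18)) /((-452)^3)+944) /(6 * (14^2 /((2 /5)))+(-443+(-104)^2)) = 49035411631 /691534359396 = 0.07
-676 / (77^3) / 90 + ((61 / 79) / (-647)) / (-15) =13253869 / 210012941061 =0.00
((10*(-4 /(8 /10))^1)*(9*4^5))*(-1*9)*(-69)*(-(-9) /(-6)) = 429235200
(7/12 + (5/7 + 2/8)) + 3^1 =191/42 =4.55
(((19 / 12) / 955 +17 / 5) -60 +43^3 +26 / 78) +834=920063063 / 11460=80284.73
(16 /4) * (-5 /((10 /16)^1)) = -32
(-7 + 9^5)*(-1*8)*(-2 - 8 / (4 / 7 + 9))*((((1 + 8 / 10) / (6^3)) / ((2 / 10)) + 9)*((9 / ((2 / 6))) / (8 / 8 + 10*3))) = 706732740 / 67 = 10548249.85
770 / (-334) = -385 / 167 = -2.31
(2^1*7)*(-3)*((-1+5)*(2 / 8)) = -42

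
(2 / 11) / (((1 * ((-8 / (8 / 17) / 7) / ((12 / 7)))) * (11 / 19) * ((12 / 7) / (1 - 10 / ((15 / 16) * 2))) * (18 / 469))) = 810901 / 55539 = 14.60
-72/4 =-18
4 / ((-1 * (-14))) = 2 / 7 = 0.29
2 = 2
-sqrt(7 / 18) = -sqrt(14) / 6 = -0.62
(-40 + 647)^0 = 1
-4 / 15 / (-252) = 1 / 945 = 0.00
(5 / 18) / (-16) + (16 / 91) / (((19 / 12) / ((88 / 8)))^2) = 80125537 / 9461088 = 8.47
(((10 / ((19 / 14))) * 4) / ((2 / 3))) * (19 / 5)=168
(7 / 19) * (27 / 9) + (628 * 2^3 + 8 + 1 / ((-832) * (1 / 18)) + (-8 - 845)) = 33039381 / 7904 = 4180.08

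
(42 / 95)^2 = 1764 / 9025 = 0.20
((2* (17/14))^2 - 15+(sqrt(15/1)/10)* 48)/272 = -223/6664+3* sqrt(15)/170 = 0.03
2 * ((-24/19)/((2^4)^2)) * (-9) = 27/304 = 0.09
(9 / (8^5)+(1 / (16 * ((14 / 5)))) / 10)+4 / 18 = 463927 / 2064384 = 0.22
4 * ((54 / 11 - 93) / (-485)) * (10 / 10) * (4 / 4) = 3876 / 5335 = 0.73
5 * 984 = 4920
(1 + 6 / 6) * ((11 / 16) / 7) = 11 / 56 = 0.20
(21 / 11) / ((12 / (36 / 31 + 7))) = 161 / 124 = 1.30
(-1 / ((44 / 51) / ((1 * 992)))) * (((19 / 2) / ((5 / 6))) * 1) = -720936 / 55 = -13107.93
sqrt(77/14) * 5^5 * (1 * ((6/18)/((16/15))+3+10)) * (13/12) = 2884375 * sqrt(22)/128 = 105694.67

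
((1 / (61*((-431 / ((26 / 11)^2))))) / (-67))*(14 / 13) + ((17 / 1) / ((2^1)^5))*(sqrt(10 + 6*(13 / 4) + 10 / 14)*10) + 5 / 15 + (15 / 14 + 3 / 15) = 71828716049 / 44759638770 + 255*sqrt(658) / 224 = 30.81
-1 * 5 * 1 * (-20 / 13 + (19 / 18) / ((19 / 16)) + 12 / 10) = -322 / 117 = -2.75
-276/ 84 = -3.29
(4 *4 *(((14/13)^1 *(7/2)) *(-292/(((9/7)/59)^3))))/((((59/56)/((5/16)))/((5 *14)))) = -334836771774400/9477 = -35331515434.67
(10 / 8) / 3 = 5 / 12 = 0.42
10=10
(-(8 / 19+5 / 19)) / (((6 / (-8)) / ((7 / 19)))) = 364 / 1083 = 0.34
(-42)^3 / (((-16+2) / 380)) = 2010960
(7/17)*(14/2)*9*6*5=13230/17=778.24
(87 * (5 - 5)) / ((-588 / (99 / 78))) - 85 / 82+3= 161 / 82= 1.96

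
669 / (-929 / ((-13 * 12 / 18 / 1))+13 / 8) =69576 / 11317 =6.15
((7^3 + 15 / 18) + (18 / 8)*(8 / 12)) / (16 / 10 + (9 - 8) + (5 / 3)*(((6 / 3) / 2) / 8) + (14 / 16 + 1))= 20720 / 281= 73.74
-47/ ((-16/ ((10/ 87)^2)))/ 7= 1175/ 211932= 0.01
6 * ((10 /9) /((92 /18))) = 30 /23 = 1.30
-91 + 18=-73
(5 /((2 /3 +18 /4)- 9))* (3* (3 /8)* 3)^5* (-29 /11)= 6241774545 /4145152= 1505.80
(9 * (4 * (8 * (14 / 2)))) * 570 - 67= 1149053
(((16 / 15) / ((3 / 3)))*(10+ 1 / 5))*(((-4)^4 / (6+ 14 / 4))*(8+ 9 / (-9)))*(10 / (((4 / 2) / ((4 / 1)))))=3899392 / 95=41046.23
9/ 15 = 3/ 5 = 0.60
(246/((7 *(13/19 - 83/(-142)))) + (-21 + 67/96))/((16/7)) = 5671993/1752576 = 3.24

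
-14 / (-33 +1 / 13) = 91 / 214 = 0.43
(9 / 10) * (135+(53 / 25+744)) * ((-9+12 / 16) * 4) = -3271158 / 125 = -26169.26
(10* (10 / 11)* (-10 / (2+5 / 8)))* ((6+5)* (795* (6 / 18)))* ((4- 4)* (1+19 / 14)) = 0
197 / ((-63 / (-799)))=157403 / 63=2498.46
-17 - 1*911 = -928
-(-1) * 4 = 4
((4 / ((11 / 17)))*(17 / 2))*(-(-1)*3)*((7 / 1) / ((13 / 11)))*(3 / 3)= 12138 / 13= 933.69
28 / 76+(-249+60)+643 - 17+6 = 8424 / 19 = 443.37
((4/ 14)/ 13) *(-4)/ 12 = -2/ 273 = -0.01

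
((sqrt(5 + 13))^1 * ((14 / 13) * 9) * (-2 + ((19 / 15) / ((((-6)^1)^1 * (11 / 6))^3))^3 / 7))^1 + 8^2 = 64 - 222826056813218 * sqrt(2) / 3831664997875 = -18.24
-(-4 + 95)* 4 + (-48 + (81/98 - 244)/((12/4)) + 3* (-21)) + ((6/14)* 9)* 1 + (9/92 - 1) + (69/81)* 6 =-22233121/40572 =-547.99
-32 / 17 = -1.88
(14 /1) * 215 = 3010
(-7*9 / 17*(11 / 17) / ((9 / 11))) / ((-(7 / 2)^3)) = 968 / 14161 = 0.07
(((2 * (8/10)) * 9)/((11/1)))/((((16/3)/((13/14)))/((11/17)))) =351/2380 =0.15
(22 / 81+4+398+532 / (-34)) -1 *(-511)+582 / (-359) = 442932997 / 494343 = 896.00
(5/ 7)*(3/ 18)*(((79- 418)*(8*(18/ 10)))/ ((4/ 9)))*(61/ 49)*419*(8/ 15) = -623844072/ 1715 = -363757.48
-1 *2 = -2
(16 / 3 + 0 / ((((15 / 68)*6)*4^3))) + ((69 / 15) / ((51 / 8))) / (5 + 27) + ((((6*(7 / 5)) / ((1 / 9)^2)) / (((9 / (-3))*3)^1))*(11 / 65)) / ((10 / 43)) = -5487171 / 110500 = -49.66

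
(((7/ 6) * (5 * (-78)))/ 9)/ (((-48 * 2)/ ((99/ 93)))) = 5005/ 8928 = 0.56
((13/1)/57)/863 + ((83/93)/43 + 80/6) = 875666320/65571603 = 13.35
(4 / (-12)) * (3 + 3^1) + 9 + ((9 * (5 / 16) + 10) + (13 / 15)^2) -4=59629 / 3600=16.56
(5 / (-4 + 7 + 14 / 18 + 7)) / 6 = 15 / 194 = 0.08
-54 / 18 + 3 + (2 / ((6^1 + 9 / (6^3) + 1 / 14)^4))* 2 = 3186376704 / 1112453263441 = 0.00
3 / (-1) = -3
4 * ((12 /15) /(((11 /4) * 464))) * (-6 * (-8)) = 192 /1595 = 0.12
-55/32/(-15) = 11/96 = 0.11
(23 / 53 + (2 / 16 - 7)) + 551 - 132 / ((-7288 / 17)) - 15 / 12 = 209979625 / 386264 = 543.62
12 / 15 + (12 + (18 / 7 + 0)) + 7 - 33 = -372 / 35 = -10.63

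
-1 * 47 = -47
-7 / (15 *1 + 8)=-7 / 23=-0.30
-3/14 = -0.21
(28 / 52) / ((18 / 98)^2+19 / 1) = 16807 / 594100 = 0.03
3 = 3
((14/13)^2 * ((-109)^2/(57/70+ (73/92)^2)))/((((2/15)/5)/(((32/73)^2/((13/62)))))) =1642387685793792000/5007888224807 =327960.13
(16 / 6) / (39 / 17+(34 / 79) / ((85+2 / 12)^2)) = 2805484024 / 2413603827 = 1.16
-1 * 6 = -6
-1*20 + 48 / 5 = -52 / 5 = -10.40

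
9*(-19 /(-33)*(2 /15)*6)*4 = 16.58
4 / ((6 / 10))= 20 / 3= 6.67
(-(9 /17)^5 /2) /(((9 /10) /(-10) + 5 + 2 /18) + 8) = -26572050 /16639304183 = -0.00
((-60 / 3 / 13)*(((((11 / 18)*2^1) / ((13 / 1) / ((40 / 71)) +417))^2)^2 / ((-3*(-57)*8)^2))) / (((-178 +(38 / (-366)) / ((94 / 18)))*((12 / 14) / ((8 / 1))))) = 940256732800000 / 366665308525581397022783262378897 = 0.00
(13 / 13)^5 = 1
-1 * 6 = -6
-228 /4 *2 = -114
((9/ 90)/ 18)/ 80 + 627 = 9028801/ 14400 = 627.00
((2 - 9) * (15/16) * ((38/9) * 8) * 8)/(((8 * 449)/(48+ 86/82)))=-1337315/55227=-24.21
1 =1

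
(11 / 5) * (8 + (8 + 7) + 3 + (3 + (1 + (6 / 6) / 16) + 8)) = 6699 / 80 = 83.74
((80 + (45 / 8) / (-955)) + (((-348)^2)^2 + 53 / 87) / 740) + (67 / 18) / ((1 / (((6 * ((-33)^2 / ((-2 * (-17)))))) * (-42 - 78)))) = 1650042801004739 / 83616744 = 19733401.73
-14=-14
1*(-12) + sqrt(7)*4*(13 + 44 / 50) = -12 + 1388*sqrt(7) / 25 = 134.89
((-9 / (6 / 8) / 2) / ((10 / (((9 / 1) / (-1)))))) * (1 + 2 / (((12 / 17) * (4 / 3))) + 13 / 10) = 4779 / 200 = 23.90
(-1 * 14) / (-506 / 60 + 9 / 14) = 1.80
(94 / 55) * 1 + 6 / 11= 124 / 55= 2.25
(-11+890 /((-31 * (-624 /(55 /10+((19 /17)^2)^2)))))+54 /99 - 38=-65796759889 /1367071728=-48.13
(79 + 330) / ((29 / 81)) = 33129 / 29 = 1142.38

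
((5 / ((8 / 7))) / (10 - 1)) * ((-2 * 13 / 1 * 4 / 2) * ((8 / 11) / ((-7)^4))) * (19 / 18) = -2470 / 305613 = -0.01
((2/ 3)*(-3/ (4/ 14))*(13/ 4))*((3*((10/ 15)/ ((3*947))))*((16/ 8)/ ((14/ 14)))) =-91/ 2841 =-0.03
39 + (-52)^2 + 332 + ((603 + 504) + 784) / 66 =204841 / 66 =3103.65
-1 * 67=-67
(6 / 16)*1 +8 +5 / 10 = 71 / 8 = 8.88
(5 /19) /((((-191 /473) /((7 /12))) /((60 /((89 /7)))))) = -579425 /322981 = -1.79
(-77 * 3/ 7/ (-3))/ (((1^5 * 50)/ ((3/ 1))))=33/ 50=0.66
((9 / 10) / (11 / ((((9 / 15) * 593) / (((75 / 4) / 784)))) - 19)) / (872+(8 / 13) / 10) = -27197352 / 500688879227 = -0.00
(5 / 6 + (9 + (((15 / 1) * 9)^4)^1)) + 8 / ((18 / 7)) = 5978711483 / 18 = 332150637.94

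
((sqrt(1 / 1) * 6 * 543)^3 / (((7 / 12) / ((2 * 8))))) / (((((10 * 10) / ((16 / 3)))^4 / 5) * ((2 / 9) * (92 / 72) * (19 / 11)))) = 18697654008152064 / 238984375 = 78237976.89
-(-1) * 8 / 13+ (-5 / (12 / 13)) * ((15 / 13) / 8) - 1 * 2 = -901 / 416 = -2.17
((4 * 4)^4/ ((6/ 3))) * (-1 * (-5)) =163840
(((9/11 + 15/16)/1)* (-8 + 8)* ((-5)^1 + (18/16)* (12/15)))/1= 0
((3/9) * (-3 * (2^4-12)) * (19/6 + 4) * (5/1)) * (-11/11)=430/3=143.33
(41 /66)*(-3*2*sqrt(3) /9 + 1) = -0.10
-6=-6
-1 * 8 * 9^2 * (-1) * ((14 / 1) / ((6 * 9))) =168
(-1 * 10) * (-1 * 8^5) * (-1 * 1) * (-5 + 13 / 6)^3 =7453202.96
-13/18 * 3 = -13/6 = -2.17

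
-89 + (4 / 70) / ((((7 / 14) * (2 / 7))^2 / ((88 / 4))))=-137 / 5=-27.40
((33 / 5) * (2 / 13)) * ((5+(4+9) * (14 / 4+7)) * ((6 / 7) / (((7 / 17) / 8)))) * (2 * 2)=30482496 / 3185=9570.64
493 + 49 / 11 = 5472 / 11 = 497.45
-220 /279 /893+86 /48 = 3569347 /1993176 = 1.79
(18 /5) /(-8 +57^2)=18 /16205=0.00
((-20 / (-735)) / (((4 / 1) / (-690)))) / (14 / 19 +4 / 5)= -10925 / 3577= -3.05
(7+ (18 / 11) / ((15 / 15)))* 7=665 / 11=60.45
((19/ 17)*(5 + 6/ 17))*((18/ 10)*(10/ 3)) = 10374/ 289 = 35.90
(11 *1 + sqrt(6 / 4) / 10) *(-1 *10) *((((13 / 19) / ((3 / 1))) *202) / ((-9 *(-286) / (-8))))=404 *sqrt(6) / 5643 + 8080 / 513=15.93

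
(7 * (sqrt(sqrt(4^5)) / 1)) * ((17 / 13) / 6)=8.63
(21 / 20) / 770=3 / 2200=0.00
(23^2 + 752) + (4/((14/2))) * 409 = 10603/7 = 1514.71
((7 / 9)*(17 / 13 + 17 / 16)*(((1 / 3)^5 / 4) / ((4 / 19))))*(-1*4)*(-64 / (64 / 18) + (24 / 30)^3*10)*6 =10556609 / 3790800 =2.78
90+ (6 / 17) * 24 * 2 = 1818 / 17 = 106.94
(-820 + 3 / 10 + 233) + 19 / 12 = -35107 / 60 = -585.12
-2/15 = -0.13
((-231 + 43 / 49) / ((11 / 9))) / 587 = -101484 / 316393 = -0.32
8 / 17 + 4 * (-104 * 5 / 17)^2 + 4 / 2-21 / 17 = 1081957 / 289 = 3743.80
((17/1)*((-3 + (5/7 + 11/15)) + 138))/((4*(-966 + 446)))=-243559/218400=-1.12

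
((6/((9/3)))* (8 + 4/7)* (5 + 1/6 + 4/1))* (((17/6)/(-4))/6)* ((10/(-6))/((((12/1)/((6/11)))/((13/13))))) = 2125/1512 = 1.41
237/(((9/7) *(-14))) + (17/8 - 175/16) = -21.98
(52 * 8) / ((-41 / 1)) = -416 / 41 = -10.15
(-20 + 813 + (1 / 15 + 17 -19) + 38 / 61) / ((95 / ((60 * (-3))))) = -8692752 / 5795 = -1500.04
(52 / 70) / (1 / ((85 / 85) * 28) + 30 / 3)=104 / 1405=0.07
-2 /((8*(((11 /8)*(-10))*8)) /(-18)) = -9 /220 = -0.04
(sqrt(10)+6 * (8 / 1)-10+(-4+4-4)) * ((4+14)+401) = 419 * sqrt(10)+14246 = 15570.99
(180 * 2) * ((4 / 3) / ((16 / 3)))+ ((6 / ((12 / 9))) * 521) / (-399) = 84.12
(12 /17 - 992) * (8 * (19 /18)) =-1280752 /153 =-8370.93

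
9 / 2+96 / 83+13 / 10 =2887 / 415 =6.96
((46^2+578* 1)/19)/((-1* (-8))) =1347/76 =17.72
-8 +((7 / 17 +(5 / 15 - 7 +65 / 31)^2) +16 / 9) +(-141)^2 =19896.07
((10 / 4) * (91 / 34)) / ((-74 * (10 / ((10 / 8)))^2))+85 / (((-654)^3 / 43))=-16056566945 / 11260660483584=-0.00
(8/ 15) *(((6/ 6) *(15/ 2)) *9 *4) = 144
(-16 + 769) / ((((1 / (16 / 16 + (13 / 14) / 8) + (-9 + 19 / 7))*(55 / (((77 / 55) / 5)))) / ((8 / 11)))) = -24598 / 47553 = -0.52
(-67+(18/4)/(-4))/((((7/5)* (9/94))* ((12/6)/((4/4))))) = -254.12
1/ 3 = 0.33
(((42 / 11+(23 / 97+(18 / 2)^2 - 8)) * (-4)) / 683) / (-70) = 164436 / 25506635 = 0.01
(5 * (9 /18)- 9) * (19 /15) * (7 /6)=-1729 /180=-9.61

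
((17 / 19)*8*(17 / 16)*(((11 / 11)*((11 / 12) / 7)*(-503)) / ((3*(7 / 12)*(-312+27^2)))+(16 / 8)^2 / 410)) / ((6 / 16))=-1169487052 / 716278815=-1.63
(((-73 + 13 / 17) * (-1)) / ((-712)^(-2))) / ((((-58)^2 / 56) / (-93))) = -810530456064 / 14297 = -56692344.97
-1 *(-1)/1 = 1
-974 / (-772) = 487 / 386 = 1.26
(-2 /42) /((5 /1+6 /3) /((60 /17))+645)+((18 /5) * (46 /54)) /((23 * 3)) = 0.04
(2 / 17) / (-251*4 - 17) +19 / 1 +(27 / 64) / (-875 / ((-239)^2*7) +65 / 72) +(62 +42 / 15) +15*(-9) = -50.73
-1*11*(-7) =77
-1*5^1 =-5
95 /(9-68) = -1.61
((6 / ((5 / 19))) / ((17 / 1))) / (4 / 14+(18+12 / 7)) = 57 / 850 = 0.07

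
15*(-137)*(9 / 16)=-18495 / 16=-1155.94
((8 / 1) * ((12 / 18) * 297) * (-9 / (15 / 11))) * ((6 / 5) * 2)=-627264 / 25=-25090.56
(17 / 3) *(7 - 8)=-17 / 3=-5.67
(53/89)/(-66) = -53/5874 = -0.01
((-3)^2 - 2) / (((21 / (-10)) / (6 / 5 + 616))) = -6172 / 3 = -2057.33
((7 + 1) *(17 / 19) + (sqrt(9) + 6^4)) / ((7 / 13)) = 322621 / 133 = 2425.72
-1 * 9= -9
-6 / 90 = -1 / 15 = -0.07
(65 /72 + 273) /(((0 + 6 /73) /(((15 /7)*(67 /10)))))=96455411 /2016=47844.95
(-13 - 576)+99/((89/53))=-47174/89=-530.04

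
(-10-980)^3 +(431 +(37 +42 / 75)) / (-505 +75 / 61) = -372716103732277 / 384125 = -970299000.93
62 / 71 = 0.87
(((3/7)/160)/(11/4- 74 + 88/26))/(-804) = 13/264816160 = 0.00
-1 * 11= -11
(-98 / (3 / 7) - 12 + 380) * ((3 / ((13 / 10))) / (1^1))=4180 / 13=321.54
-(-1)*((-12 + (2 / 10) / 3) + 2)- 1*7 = -254 / 15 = -16.93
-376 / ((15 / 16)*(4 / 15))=-1504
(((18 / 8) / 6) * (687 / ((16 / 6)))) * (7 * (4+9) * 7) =3938571 / 64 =61540.17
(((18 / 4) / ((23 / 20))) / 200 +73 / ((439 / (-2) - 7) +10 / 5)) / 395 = -63119 / 81583300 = -0.00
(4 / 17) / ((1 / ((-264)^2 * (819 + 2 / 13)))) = 2968770816 / 221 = 13433352.11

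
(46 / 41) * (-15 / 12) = -115 / 82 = -1.40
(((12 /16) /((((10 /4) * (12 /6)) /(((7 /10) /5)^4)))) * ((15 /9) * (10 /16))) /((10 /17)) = 40817 /400000000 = 0.00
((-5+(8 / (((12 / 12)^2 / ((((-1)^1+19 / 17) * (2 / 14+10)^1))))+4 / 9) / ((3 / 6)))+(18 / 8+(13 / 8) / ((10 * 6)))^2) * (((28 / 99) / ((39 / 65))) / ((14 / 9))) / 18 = 16755007 / 49351680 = 0.34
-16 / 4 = -4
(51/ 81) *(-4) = -68/ 27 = -2.52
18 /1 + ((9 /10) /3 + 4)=223 /10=22.30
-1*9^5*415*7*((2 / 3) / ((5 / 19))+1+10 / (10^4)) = -606270156.34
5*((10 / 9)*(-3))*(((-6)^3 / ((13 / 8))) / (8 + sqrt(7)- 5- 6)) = -43200 / 13- 14400*sqrt(7) / 13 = -6253.76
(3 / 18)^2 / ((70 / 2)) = 1 / 1260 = 0.00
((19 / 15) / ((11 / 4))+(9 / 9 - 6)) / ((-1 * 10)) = 749 / 1650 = 0.45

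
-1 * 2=-2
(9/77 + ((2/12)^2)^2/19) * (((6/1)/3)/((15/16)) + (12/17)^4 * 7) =67200025546/148462335945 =0.45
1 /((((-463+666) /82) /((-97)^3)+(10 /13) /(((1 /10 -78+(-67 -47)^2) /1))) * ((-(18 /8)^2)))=-2010902584426528 /578583805221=-3475.56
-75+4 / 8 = -149 / 2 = -74.50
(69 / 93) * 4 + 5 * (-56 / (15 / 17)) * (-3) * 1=29604 / 31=954.97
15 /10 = 3 /2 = 1.50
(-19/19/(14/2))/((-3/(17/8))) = 17/168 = 0.10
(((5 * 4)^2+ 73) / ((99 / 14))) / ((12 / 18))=301 / 3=100.33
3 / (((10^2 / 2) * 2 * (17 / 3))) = 9 / 1700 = 0.01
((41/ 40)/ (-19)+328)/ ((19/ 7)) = 1744673/ 14440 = 120.82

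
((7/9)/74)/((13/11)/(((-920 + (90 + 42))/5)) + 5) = 0.00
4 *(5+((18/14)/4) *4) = 176/7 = 25.14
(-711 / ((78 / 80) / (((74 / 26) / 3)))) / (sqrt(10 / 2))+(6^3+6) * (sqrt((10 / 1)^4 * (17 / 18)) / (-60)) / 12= -23384 * sqrt(5) / 169 - 185 * sqrt(34) / 36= -339.36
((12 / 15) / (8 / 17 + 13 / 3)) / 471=68 / 192325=0.00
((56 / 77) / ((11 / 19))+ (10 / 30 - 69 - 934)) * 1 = -363512 / 363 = -1001.41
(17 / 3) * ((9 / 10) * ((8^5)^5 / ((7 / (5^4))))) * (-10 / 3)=-401401151043919843164160000 / 7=-57343021577702834737737140.00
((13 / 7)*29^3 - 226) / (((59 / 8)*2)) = 1261900 / 413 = 3055.45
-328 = -328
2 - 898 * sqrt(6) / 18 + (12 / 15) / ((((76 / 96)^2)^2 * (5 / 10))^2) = 1931040657226 / 84917815205 - 449 * sqrt(6) / 9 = -99.46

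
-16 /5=-3.20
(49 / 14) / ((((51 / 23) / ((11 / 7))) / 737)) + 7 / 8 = 746201 / 408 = 1828.92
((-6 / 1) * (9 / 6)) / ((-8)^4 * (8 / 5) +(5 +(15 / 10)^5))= -0.00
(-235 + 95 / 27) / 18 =-3125 / 243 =-12.86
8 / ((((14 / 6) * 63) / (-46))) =-2.50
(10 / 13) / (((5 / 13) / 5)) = 10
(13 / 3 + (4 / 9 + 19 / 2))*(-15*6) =-1285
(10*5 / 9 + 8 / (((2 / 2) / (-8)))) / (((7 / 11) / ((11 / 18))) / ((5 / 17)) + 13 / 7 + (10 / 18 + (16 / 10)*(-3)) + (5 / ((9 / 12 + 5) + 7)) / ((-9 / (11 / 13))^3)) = -10108679215635 / 199402642589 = -50.69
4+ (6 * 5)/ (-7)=-2/ 7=-0.29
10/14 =5/7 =0.71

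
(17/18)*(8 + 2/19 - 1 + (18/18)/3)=3604/513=7.03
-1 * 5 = -5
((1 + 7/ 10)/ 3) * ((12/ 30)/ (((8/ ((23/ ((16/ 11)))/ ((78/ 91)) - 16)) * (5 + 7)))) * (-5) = -0.03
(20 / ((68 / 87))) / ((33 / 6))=870 / 187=4.65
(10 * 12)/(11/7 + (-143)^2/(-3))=-252/14311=-0.02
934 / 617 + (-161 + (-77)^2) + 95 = 3618405 / 617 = 5864.51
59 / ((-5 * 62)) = -59 / 310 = -0.19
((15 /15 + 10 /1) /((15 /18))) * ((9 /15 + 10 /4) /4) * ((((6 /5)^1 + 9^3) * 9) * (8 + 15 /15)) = 302532813 /500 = 605065.63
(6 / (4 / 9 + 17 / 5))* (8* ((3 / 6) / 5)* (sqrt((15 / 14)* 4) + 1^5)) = 216 / 173 + 216* sqrt(210) / 1211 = 3.83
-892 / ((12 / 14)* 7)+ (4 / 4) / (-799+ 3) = -355019 / 2388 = -148.67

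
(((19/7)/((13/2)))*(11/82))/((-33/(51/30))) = -323/111930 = -0.00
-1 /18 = -0.06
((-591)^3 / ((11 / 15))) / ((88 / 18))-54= -27867410721 / 484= -57577294.88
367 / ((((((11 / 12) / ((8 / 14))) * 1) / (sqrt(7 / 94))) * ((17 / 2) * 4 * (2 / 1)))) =2202 * sqrt(658) / 61523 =0.92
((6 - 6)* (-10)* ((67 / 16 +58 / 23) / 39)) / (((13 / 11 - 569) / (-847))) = 0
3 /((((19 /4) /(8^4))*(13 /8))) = 1591.97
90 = 90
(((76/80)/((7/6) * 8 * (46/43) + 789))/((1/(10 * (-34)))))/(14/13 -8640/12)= 541671/963282874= 0.00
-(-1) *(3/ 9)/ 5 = 1/ 15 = 0.07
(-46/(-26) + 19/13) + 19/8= 5.61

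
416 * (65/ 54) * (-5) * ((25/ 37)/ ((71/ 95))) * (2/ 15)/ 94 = -32110000/ 10000989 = -3.21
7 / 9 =0.78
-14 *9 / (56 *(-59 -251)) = 9 / 1240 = 0.01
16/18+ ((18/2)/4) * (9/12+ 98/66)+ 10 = 25213/1584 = 15.92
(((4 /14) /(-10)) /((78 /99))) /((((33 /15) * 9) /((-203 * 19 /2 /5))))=551 /780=0.71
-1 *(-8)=8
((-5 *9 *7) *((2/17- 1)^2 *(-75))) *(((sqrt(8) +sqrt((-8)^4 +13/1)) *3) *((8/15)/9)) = 1890000 *sqrt(2)/289 +945000 *sqrt(4109)/289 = 218853.86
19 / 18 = 1.06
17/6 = 2.83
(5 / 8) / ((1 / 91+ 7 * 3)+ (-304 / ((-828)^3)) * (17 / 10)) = 20178665325 / 678357974033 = 0.03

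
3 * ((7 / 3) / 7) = 1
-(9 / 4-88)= 343 / 4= 85.75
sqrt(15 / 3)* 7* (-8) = -56* sqrt(5) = -125.22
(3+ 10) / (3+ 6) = 13 / 9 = 1.44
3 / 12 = 1 / 4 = 0.25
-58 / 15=-3.87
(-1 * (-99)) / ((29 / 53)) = 5247 / 29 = 180.93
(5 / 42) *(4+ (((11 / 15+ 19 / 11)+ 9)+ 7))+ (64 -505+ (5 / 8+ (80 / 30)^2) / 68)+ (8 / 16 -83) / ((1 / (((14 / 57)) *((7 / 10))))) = -360049757 / 795872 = -452.40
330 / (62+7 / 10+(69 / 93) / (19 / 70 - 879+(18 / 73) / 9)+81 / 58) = 3330241643025 / 646830890366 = 5.15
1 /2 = 0.50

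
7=7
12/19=0.63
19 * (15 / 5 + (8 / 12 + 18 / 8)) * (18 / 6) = 1349 / 4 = 337.25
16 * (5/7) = 80/7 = 11.43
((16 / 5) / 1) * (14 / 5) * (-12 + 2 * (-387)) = -176064 / 25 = -7042.56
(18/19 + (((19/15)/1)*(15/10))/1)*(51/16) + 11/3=116213/9120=12.74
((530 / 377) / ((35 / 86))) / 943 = 9116 / 2488577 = 0.00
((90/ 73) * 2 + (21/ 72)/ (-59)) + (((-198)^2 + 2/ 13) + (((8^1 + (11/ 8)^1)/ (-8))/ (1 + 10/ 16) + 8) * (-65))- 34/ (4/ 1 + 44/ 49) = 86733525939/ 2239640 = 38726.55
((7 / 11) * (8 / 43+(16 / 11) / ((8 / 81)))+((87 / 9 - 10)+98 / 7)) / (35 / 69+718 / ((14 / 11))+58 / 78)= 0.04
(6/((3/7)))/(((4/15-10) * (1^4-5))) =105/292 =0.36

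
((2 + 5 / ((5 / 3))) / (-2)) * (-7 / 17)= 35 / 34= 1.03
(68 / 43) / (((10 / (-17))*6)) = -289 / 645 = -0.45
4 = 4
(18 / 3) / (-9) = -0.67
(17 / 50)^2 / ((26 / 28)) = 2023 / 16250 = 0.12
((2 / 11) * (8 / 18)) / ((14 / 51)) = 68 / 231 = 0.29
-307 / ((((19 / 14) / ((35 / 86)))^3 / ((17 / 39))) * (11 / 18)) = -460507598250 / 77983407359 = -5.91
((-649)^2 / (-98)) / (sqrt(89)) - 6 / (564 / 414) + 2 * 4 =169 / 47 - 421201 * sqrt(89) / 8722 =-451.99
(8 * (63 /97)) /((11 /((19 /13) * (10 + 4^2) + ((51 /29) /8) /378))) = 17.95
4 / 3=1.33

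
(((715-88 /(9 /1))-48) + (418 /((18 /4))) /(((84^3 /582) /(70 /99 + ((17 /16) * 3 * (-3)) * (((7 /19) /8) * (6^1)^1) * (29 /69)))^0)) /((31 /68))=459068 /279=1645.41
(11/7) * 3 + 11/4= 7.46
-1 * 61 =-61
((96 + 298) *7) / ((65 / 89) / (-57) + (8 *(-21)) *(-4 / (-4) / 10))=-69956670 / 426457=-164.04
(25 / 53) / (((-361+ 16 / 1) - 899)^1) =-25 / 65932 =-0.00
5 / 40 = 1 / 8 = 0.12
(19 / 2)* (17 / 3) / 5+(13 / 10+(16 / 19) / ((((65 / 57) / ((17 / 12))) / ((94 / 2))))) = 11941 / 195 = 61.24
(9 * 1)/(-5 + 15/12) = -12/5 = -2.40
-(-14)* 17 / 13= 238 / 13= 18.31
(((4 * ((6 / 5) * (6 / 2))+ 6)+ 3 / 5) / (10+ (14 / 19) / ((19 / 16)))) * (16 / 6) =10108 / 1917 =5.27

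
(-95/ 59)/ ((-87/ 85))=8075/ 5133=1.57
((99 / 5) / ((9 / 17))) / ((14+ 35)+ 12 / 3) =187 / 265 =0.71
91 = 91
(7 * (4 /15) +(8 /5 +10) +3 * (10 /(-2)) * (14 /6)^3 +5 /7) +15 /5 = -54613 /315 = -173.37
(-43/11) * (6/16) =-129/88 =-1.47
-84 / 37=-2.27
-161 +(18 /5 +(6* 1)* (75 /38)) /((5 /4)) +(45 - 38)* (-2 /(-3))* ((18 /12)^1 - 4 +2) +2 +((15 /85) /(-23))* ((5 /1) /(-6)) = -148.97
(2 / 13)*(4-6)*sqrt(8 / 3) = -8*sqrt(6) / 39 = -0.50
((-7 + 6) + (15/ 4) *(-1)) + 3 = -7/ 4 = -1.75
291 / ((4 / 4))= 291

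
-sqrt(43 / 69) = -sqrt(2967) / 69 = -0.79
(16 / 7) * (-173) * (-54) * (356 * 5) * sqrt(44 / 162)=29562240 * sqrt(22) / 7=19808456.63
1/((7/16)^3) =4096/343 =11.94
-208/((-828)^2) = -13/42849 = -0.00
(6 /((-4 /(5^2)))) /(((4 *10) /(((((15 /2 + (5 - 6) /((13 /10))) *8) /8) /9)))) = -875 /1248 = -0.70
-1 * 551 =-551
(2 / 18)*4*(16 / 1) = 64 / 9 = 7.11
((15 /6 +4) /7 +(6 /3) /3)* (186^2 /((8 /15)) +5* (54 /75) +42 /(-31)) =64159267 /620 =103482.69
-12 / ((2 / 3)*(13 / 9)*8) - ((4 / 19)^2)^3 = -3810929353 / 2446385812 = -1.56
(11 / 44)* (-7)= -7 / 4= -1.75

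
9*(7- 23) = -144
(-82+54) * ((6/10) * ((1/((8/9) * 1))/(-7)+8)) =-1317/10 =-131.70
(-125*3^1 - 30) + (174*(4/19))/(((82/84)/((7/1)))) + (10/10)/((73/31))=-8069434/56867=-141.90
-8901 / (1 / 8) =-71208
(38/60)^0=1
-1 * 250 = -250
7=7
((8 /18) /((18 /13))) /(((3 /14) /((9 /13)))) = 28 /27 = 1.04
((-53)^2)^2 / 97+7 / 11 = 86795970 / 1067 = 81345.80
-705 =-705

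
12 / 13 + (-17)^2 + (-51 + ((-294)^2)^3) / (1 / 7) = 58765897704136024 / 13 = 4520453669548924.92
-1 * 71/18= -71/18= -3.94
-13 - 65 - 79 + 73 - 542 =-626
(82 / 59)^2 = 6724 / 3481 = 1.93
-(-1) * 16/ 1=16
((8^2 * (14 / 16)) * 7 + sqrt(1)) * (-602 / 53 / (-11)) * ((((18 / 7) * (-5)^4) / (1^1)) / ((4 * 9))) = 10561875 / 583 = 18116.42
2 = 2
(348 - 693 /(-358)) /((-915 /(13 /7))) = -542867 /764330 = -0.71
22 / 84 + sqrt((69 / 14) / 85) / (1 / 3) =11 / 42 + 3*sqrt(82110) / 1190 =0.98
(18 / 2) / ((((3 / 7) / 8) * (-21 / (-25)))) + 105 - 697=-392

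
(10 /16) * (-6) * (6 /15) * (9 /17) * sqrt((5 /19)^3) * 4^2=-1080 * sqrt(95) /6137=-1.72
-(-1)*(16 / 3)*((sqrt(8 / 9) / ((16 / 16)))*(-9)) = -32*sqrt(2) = -45.25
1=1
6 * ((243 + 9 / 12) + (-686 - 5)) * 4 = -10734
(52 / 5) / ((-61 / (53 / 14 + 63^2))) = -1446094 / 2135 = -677.33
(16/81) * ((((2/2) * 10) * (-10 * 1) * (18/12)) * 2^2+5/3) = -28720/243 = -118.19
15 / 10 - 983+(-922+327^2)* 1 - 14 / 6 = 630139 / 6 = 105023.17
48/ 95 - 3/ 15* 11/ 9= 223/ 855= 0.26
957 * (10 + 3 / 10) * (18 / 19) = 887139 / 95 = 9338.31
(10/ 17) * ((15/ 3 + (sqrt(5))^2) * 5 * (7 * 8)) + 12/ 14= 1647.92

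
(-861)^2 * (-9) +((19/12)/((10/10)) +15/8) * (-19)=-160126913/24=-6671954.71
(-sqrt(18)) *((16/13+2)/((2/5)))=-315 *sqrt(2)/13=-34.27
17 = 17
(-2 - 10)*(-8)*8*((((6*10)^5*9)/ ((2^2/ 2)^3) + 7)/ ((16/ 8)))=335923202688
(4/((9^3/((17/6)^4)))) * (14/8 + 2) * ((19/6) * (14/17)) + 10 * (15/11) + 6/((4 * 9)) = 179388299/10392624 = 17.26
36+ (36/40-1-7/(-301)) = 15447/430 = 35.92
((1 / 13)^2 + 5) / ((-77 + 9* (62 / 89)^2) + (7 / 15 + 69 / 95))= -381966462 / 5451039061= -0.07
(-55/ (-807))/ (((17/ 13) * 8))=715/ 109752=0.01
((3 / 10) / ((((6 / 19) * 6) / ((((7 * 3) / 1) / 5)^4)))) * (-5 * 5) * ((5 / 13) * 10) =-1231713 / 260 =-4737.36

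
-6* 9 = -54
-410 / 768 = -205 / 384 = -0.53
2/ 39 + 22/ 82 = 511/ 1599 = 0.32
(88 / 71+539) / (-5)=-108.05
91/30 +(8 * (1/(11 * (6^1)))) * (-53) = -373/110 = -3.39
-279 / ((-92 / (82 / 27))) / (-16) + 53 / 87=2149 / 64032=0.03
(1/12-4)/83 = -47/996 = -0.05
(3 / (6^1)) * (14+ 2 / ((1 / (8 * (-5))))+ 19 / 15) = -971 / 30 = -32.37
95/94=1.01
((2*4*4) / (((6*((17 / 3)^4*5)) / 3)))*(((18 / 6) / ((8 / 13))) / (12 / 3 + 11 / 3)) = 18954 / 9604915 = 0.00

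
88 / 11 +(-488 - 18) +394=-104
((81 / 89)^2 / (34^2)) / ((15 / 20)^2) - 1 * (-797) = 797.00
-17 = -17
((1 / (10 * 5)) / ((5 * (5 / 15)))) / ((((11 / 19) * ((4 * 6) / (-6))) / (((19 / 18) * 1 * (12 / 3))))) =-0.02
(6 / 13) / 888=1 / 1924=0.00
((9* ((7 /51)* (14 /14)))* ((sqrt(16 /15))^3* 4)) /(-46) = -0.12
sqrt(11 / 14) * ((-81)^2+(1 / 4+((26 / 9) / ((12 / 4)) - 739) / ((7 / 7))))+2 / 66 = 1 / 33+628907 * sqrt(154) / 1512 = 5161.76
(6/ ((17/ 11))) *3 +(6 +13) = 521/ 17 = 30.65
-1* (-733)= 733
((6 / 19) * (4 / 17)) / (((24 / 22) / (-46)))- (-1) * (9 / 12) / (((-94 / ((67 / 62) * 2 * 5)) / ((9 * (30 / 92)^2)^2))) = -54146622246007 / 16857120364928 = -3.21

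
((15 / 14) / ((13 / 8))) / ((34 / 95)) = 2850 / 1547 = 1.84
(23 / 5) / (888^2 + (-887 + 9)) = 23 / 3938330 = 0.00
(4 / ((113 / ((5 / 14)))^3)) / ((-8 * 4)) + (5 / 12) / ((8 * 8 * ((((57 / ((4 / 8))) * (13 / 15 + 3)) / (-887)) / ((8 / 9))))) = -10974714373675 / 942442327483776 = -0.01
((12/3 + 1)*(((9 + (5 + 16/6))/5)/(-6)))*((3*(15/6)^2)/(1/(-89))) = 55625/12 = 4635.42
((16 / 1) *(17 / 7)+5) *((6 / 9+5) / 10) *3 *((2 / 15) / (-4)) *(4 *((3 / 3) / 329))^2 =-0.00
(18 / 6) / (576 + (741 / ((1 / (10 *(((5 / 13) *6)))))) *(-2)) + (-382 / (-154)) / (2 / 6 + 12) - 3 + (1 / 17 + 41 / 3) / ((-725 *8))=-14699781979 / 5247424952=-2.80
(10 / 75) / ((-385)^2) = 2 / 2223375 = 0.00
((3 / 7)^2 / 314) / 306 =0.00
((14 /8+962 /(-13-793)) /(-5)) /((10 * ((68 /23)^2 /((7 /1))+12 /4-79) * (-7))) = -12167 /572061600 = -0.00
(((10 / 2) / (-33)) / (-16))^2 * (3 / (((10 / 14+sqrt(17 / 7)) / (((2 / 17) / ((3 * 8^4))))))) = -875 / 912377511936+175 * sqrt(119) / 912377511936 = 0.00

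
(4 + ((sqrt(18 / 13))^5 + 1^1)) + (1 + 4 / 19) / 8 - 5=23 / 152 + 972 * sqrt(26) / 2197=2.41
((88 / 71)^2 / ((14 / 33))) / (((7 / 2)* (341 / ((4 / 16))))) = 5808 / 7657279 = 0.00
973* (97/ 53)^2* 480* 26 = 114253863360/ 2809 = 40674212.66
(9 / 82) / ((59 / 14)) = 63 / 2419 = 0.03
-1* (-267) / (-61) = -267 / 61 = -4.38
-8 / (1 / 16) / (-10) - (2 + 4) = 6.80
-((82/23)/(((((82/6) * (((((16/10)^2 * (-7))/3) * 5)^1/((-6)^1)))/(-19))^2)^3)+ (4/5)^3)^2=-116798219187249382673203325013144106990192325378521/442619449738747047809753151434169616678518784000000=-0.26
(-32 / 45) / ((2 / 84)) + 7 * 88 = 8792 / 15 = 586.13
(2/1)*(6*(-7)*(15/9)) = -140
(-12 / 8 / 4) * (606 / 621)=-101 / 276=-0.37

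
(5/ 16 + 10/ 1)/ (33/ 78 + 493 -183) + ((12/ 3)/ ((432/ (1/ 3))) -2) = -10270129/ 5230008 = -1.96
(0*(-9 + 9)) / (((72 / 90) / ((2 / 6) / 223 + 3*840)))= 0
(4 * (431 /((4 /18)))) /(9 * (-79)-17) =-3879 /364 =-10.66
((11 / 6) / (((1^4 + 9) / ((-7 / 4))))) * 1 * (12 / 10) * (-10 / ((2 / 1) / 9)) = 693 / 40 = 17.32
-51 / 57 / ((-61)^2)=-17 / 70699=-0.00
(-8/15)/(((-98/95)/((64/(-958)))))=-2432/70413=-0.03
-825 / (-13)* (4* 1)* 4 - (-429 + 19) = 1425.38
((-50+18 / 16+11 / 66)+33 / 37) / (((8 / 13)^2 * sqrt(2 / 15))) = -345.79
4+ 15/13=67/13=5.15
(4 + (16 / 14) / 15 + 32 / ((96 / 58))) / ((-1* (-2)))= 1229 / 105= 11.70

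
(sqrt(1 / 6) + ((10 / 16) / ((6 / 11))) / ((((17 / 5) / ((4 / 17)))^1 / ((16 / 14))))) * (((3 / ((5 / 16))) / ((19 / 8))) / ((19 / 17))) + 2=1088 * sqrt(6) / 1805 + 99998 / 42959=3.80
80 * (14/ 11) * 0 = 0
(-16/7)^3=-4096/343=-11.94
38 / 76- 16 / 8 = -3 / 2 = -1.50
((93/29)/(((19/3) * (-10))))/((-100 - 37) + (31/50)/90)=125550/339674419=0.00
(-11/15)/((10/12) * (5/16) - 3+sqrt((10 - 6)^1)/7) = 2464/8245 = 0.30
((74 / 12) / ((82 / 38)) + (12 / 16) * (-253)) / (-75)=2.49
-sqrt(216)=-6*sqrt(6)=-14.70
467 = 467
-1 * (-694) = 694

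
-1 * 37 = -37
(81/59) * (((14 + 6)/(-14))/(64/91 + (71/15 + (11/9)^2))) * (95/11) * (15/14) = -3038563125/1160382146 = -2.62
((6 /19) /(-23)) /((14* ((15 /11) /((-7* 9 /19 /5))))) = 99 /207575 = 0.00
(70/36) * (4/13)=70/117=0.60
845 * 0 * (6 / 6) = 0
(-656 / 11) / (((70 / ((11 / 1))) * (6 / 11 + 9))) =-3608 / 3675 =-0.98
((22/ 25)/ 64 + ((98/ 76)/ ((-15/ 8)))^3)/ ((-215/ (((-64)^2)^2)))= 120984456134656/ 4977061875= 24308.41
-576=-576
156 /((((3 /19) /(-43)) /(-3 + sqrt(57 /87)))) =127452-42484 * sqrt(551) /29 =93064.29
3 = 3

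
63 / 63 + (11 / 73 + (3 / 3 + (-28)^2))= 786.15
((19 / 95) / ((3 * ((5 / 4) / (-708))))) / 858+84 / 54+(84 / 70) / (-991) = 48157684 / 31885425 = 1.51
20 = 20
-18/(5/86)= -1548/5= -309.60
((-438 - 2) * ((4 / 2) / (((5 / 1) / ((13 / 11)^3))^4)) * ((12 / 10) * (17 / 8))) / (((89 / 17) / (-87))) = 7029405050814477396 / 15870461677736875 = 442.92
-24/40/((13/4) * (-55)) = 12/3575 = 0.00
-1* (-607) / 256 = 607 / 256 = 2.37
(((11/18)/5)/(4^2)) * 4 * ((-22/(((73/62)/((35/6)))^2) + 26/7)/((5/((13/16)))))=-804579061/302154300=-2.66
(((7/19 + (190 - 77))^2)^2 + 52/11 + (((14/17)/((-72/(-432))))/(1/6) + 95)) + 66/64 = 128817457626566891/779840864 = 165184287.68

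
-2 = -2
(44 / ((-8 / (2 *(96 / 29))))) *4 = -4224 / 29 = -145.66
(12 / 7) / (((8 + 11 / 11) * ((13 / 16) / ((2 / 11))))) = 128 / 3003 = 0.04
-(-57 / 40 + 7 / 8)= 11 / 20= 0.55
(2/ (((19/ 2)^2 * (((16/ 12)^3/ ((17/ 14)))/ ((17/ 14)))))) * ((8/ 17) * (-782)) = -179469/ 35378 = -5.07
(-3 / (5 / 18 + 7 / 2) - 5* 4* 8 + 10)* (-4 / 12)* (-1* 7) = -11963 / 34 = -351.85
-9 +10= 1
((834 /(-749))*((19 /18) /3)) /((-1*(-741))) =-139 /262899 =-0.00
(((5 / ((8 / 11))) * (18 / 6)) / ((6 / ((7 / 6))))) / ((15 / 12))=77 / 24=3.21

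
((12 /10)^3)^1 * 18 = 31.10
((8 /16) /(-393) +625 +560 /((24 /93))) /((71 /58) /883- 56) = -56255224483 /1127089809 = -49.91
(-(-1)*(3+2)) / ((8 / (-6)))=-3.75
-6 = -6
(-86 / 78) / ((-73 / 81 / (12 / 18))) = 774 / 949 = 0.82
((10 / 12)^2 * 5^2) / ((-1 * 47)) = -625 / 1692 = -0.37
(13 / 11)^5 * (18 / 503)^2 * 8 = 962391456 / 40747352459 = 0.02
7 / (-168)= -1 / 24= -0.04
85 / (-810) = -17 / 162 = -0.10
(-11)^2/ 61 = 121/ 61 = 1.98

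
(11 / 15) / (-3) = -11 / 45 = -0.24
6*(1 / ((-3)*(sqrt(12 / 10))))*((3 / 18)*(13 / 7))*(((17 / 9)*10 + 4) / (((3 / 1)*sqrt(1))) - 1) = -2327*sqrt(30) / 3402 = -3.75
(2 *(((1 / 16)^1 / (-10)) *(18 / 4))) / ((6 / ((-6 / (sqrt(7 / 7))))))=9 / 160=0.06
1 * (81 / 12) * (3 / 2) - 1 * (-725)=5881 / 8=735.12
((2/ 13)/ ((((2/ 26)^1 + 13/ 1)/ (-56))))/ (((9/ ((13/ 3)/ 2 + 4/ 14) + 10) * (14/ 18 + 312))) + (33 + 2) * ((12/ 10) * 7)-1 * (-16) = 13054837511/ 42112400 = 310.00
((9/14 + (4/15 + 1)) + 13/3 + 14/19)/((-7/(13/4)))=-120679/37240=-3.24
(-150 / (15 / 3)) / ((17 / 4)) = -120 / 17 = -7.06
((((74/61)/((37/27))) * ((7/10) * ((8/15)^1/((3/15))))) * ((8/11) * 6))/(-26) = -12096/43615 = -0.28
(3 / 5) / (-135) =-1 / 225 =-0.00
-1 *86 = -86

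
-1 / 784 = -0.00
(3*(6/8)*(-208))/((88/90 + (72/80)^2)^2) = -379080000/2588881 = -146.43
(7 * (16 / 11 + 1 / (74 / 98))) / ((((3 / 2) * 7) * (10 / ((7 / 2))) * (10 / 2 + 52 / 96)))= 4524 / 38665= 0.12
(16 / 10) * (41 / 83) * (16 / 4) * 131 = 171872 / 415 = 414.15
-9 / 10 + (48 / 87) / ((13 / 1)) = -3233 / 3770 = -0.86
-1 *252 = -252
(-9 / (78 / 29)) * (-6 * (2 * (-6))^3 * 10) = -4510080 / 13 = -346929.23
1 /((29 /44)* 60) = 11 /435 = 0.03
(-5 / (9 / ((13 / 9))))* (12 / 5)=-52 / 27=-1.93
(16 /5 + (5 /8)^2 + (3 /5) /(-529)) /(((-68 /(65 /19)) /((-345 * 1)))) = 118487655 /1901824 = 62.30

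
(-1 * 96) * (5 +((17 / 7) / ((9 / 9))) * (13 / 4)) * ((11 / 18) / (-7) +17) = -3077164 / 147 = -20933.09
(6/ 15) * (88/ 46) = 88/ 115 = 0.77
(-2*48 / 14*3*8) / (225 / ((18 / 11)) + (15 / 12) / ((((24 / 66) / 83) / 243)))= -18432 / 7780465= -0.00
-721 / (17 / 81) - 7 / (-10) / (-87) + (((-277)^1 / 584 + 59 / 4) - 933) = -18803901113 / 4318680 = -4354.09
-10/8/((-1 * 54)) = 0.02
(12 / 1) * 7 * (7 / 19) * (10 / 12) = 25.79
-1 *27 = -27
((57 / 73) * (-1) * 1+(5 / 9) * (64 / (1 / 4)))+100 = 158627 / 657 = 241.44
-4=-4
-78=-78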